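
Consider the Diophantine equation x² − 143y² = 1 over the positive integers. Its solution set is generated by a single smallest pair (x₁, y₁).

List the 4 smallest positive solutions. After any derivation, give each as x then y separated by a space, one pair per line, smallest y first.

d=143: √d = [11; 1,22] (ℓ=2, even), read p_1/q_1
k=0  a_k=11  p_k/q_k = 11/1
k=1  a_k=1  p_k/q_k = 12/1
(x₁, y₁) = (12, 1);  12² − 143·1² = 1 ✓
(x_2, y_2) = (12·12 + 143·1·1, 12·1 + 1·12) = (287, 24)
(x_3, y_3) = (12·287 + 143·1·24, 12·24 + 1·287) = (6876, 575)
(x_4, y_4) = (12·6876 + 143·1·575, 12·575 + 1·6876) = (164737, 13776)

12 1
287 24
6876 575
164737 13776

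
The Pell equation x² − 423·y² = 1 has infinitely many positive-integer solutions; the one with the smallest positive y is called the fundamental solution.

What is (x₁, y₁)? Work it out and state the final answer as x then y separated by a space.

4607 224

√423 → a₀=20, period (1,1,3,4,3,1,1,40); ℓ=8 even so k=7
a_0=20:  p_0=20·1+0=20,  q_0=20·0+1=1
a_1=1:  p_1=1·20+1=21,  q_1=1·1+0=1
…
a_3=3:  p_3=3·41+21=144,  q_3=3·2+1=7
a_4=4:  p_4=4·144+41=617,  q_4=4·7+2=30
a_5=3:  p_5=3·617+144=1995,  q_5=3·30+7=97
a_6=1:  p_6=1·1995+617=2612,  q_6=1·97+30=127
a_7=1:  p_7=1·2612+1995=4607,  q_7=1·127+97=224
(x₁, y₁) = (4607, 224);  4607² − 423·224² = 1 ✓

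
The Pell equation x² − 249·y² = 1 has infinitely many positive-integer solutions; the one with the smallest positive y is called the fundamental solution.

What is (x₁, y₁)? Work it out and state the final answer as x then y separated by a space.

√249 = [15; 1,3,1,1,5,…,3,1,30, …], period ℓ=16 (even) → k=15
k=0  a_k=15  p_k/q_k = 15/1
k=1  a_k=1  p_k/q_k = 16/1
k=2  a_k=3  p_k/q_k = 63/4
k=3  a_k=1  p_k/q_k = 79/5
k=4  a_k=1  p_k/q_k = 142/9
k=5  a_k=5  p_k/q_k = 789/50
k=6  a_k=1  p_k/q_k = 931/59
k=7  a_k=3  p_k/q_k = 3582/227
k=8  a_k=10  p_k/q_k = 36751/2329
…
k=10  a_k=1  p_k/q_k = 150586/9543
k=11  a_k=5  p_k/q_k = 866765/54929
k=12  a_k=1  p_k/q_k = 1017351/64472
k=13  a_k=1  p_k/q_k = 1884116/119401
k=14  a_k=3  p_k/q_k = 6669699/422675
k=15  a_k=1  p_k/q_k = 8553815/542076
fundamental: x₁=8553815, y₁=542076  (since 73167751054225 − 249·293846389776 = 1)

8553815 542076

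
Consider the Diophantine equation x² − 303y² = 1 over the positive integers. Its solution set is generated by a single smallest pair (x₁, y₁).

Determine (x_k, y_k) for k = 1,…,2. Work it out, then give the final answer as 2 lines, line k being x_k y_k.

√303 = [17; 2,2,5,2,2,34, …], period ℓ=6 (even) → k=5
a_0=17:  p_0=17·1+0=17,  q_0=17·0+1=1
…
a_4=2:  p_4=2·470+87=1027,  q_4=2·27+5=59
a_5=2:  p_5=2·1027+470=2524,  q_5=2·59+27=145
→ (2524, 145).  Check: 2524²=6370576, 303·145²=6370575, difference 1.
(x_2, y_2) = (2524·2524 + 303·145·145, 2524·145 + 145·2524) = (12741151, 731960)

2524 145
12741151 731960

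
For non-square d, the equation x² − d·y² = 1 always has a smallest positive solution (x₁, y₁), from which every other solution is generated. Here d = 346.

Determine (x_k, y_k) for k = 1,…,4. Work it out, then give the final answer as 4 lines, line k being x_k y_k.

17299 930
598510801 32176140
20707276675699 1113230090790
716430357827323201 38515534648976280

√346 → a₀=18, period (1,1,1,1,36); ℓ=5 odd so k=9
step 0: (18, 1)  from 18·(1,0) + (0,1)
step 1: (19, 1)  from 1·(18,1) + (1,0)
…
step 3: (56, 3)  from 1·(37,2) + (19,1)
…
step 5: (3404, 183)  from 36·(93,5) + (56,3)
step 6: (3497, 188)  from 1·(3404,183) + (93,5)
…
step 8: (10398, 559)  from 1·(6901,371) + (3497,188)
step 9: (17299, 930)  from 1·(10398,559) + (6901,371)
→ (17299, 930).  Check: 17299²=299255401, 346·930²=299255400, difference 1.
(17299+930√346)^2 = 598510801 + 32176140√346
(17299+930√346)^3 = 20707276675699 + 1113230090790√346
(17299+930√346)^4 = 716430357827323201 + 38515534648976280√346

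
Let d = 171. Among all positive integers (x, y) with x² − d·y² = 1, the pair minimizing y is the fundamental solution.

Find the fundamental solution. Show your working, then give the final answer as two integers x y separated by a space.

170 13

[13; 13,26] for √171; ℓ=2 ⇒ convergent index 1
i=0: a=13 ⇒ p=13, q=1
i=1: a=13 ⇒ p=170, q=13
(x₁, y₁) = (170, 13);  170² − 171·13² = 1 ✓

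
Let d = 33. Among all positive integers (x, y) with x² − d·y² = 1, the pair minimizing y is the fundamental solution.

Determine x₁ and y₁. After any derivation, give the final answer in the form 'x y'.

23 4

d=33: √d = [5; 1,2,1,10] (ℓ=4, even), read p_3/q_3
a_0=5:  p_0=5·1+0=5,  q_0=5·0+1=1
…
a_2=2:  p_2=2·6+5=17,  q_2=2·1+1=3
a_3=1:  p_3=1·17+6=23,  q_3=1·3+1=4
(x₁, y₁) = (23, 4);  23² − 33·4² = 1 ✓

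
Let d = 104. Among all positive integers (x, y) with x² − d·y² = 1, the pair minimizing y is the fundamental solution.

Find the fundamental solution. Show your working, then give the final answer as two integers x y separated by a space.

51 5

d=104: √d = [10; 5,20] (ℓ=2, even), read p_1/q_1
i=0: a=10 ⇒ p=10, q=1
i=1: a=5 ⇒ p=51, q=5
(x₁, y₁) = (51, 5);  51² − 104·5² = 1 ✓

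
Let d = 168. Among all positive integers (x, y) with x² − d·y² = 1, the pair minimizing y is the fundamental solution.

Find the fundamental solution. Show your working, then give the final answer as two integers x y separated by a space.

√168 → a₀=12, period (1,24); ℓ=2 even so k=1
i=0: a=12 ⇒ p=12, q=1
i=1: a=1 ⇒ p=13, q=1
fundamental: x₁=13, y₁=1  (since 169 − 168·1 = 1)

13 1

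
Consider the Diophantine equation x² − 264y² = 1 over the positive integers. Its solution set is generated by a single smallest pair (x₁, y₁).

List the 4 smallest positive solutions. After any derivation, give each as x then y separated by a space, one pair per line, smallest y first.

[16; 4,32] for √264; ℓ=2 ⇒ convergent index 1
i=0: a=16 ⇒ p=16, q=1
i=1: a=4 ⇒ p=65, q=4
(x₁, y₁) = (65, 4);  65² − 264·4² = 1 ✓
(x_2, y_2) = (65·65 + 264·4·4, 65·4 + 4·65) = (8449, 520)
(x_3, y_3) = (65·8449 + 264·4·520, 65·520 + 4·8449) = (1098305, 67596)
(x_4, y_4) = (65·1098305 + 264·4·67596, 65·67596 + 4·1098305) = (142771201, 8786960)

65 4
8449 520
1098305 67596
142771201 8786960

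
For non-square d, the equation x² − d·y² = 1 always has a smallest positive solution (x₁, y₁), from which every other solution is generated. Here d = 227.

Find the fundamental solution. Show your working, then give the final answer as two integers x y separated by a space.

[15; 15,30] for √227; ℓ=2 ⇒ convergent index 1
i=0: a=15 ⇒ p=15, q=1
i=1: a=15 ⇒ p=226, q=15
→ (226, 15).  Check: 226²=51076, 227·15²=51075, difference 1.

226 15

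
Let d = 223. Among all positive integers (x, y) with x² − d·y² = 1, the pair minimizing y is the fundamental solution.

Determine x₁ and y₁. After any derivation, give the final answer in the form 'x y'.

d=223: √d = [14; 1,13,1,28] (ℓ=4, even), read p_3/q_3
k=0  a_k=14  p_k/q_k = 14/1
k=1  a_k=1  p_k/q_k = 15/1
k=2  a_k=13  p_k/q_k = 209/14
k=3  a_k=1  p_k/q_k = 224/15
fundamental: x₁=224, y₁=15  (since 50176 − 223·225 = 1)

224 15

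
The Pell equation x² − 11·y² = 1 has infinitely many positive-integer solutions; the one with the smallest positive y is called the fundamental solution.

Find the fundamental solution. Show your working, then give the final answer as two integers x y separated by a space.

10 3

d=11: √d = [3; 3,6] (ℓ=2, even), read p_1/q_1
k=0  a_k=3  p_k/q_k = 3/1
k=1  a_k=3  p_k/q_k = 10/3
→ (10, 3).  Check: 10²=100, 11·3²=99, difference 1.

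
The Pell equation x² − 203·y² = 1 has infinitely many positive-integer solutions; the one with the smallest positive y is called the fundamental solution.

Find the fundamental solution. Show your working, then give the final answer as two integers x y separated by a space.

√203 → a₀=14, period (4,28); ℓ=2 even so k=1
i=0: a=14 ⇒ p=14, q=1
i=1: a=4 ⇒ p=57, q=4
(x₁, y₁) = (57, 4);  57² − 203·4² = 1 ✓

57 4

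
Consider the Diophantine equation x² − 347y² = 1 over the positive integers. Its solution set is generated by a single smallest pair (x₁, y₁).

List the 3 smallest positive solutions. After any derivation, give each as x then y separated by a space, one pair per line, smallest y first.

641602 34443
823306252807 44197395372
1056469876826312026 56714274530897445

[18; 1,1,1,2,4,…,1,1,36] for √347; ℓ=14 ⇒ convergent index 13
step 0: (18, 1)  from 18·(1,0) + (0,1)
step 1: (19, 1)  from 1·(18,1) + (1,0)
step 2: (37, 2)  from 1·(19,1) + (18,1)
step 3: (56, 3)  from 1·(37,2) + (19,1)
step 4: (149, 8)  from 2·(56,3) + (37,2)
step 5: (652, 35)  from 4·(149,8) + (56,3)
step 6: (801, 43)  from 1·(652,35) + (149,8)
step 7: (14269, 766)  from 17·(801,43) + (652,35)
step 8: (15070, 809)  from 1·(14269,766) + (801,43)
step 9: (74549, 4002)  from 4·(15070,809) + (14269,766)
step 10: (164168, 8813)  from 2·(74549,4002) + (15070,809)
step 11: (238717, 12815)  from 1·(164168,8813) + (74549,4002)
step 12: (402885, 21628)  from 1·(238717,12815) + (164168,8813)
step 13: (641602, 34443)  from 1·(402885,21628) + (238717,12815)
fundamental: x₁=641602, y₁=34443  (since 411653126404 − 347·1186320249 = 1)
n=2: (641602,34443)∘(641602,34443) = (641602·641602+347·34443·34443, 641602·34443+34443·641602) = (823306252807,44197395372)
n=3: (823306252807,44197395372)∘(641602,34443) = (641602·823306252807+347·34443·44197395372, 641602·44197395372+34443·823306252807) = (1056469876826312026,56714274530897445)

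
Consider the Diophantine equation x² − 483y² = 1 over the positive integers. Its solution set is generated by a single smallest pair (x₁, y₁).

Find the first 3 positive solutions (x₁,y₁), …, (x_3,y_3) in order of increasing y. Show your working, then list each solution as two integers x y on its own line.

22 1
967 44
42526 1935

√483 = [21; 1,42, …], period ℓ=2 (even) → k=1
step 0: (21, 1)  from 21·(1,0) + (0,1)
step 1: (22, 1)  from 1·(21,1) + (1,0)
→ (22, 1).  Check: 22²=484, 483·1²=483, difference 1.
n=2: (22,1)∘(22,1) = (22·22+483·1·1, 22·1+1·22) = (967,44)
n=3: (967,44)∘(22,1) = (22·967+483·1·44, 22·44+1·967) = (42526,1935)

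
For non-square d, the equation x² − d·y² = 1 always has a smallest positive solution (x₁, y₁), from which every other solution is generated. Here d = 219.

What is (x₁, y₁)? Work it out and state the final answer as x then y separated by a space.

74 5

√219 → a₀=14, period (1,3,1,28); ℓ=4 even so k=3
i=0: a=14 ⇒ p=14, q=1
…
i=2: a=3 ⇒ p=59, q=4
i=3: a=1 ⇒ p=74, q=5
→ (74, 5).  Check: 74²=5476, 219·5²=5475, difference 1.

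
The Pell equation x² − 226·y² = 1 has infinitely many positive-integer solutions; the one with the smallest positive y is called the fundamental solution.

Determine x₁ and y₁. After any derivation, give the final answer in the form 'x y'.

d=226: √d = [15; 30] (ℓ=1, odd), read p_1/q_1
i=0: a=15 ⇒ p=15, q=1
i=1: a=30 ⇒ p=451, q=30
fundamental: x₁=451, y₁=30  (since 203401 − 226·900 = 1)

451 30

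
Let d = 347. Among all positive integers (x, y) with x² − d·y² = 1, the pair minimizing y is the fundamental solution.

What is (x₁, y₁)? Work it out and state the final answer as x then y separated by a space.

√347 → a₀=18, period (1,1,1,2,4,…,1,1,36); ℓ=14 even so k=13
step 0: (18, 1)  from 18·(1,0) + (0,1)
step 1: (19, 1)  from 1·(18,1) + (1,0)
step 2: (37, 2)  from 1·(19,1) + (18,1)
…
step 4: (149, 8)  from 2·(56,3) + (37,2)
step 5: (652, 35)  from 4·(149,8) + (56,3)
step 6: (801, 43)  from 1·(652,35) + (149,8)
…
step 8: (15070, 809)  from 1·(14269,766) + (801,43)
step 9: (74549, 4002)  from 4·(15070,809) + (14269,766)
step 10: (164168, 8813)  from 2·(74549,4002) + (15070,809)
step 11: (238717, 12815)  from 1·(164168,8813) + (74549,4002)
step 12: (402885, 21628)  from 1·(238717,12815) + (164168,8813)
step 13: (641602, 34443)  from 1·(402885,21628) + (238717,12815)
(x₁, y₁) = (641602, 34443);  641602² − 347·34443² = 1 ✓

641602 34443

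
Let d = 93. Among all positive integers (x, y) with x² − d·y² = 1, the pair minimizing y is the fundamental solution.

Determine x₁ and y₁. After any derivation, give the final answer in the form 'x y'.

12151 1260

d=93: √d = [9; 1,1,1,4,6,4,1,1,1,18] (ℓ=10, even), read p_9/q_9
k=0  a_k=9  p_k/q_k = 9/1
…
k=2  a_k=1  p_k/q_k = 19/2
k=3  a_k=1  p_k/q_k = 29/3
k=4  a_k=4  p_k/q_k = 135/14
k=5  a_k=6  p_k/q_k = 839/87
…
k=8  a_k=1  p_k/q_k = 7821/811
k=9  a_k=1  p_k/q_k = 12151/1260
→ (12151, 1260).  Check: 12151²=147646801, 93·1260²=147646800, difference 1.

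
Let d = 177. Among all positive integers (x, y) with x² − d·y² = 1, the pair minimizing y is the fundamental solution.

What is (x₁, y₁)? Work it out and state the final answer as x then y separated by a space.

√177 → a₀=13, period (3,3,2,8,2,3,3,26); ℓ=8 even so k=7
i=0: a=13 ⇒ p=13, q=1
i=1: a=3 ⇒ p=40, q=3
i=2: a=3 ⇒ p=133, q=10
…
i=4: a=8 ⇒ p=2581, q=194
i=5: a=2 ⇒ p=5468, q=411
i=6: a=3 ⇒ p=18985, q=1427
i=7: a=3 ⇒ p=62423, q=4692
(x₁, y₁) = (62423, 4692);  62423² − 177·4692² = 1 ✓

62423 4692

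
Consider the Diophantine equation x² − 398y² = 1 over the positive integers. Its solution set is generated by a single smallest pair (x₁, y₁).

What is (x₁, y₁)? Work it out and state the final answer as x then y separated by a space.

399 20

√398 = [19; 1,18,1,38, …], period ℓ=4 (even) → k=3
i=0: a=19 ⇒ p=19, q=1
i=1: a=1 ⇒ p=20, q=1
i=2: a=18 ⇒ p=379, q=19
i=3: a=1 ⇒ p=399, q=20
→ (399, 20).  Check: 399²=159201, 398·20²=159200, difference 1.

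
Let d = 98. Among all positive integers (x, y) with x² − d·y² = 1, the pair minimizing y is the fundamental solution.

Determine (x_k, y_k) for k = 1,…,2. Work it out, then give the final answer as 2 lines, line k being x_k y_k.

99 10
19601 1980

[9; 1,8,1,18] for √98; ℓ=4 ⇒ convergent index 3
a_0=9:  p_0=9·1+0=9,  q_0=9·0+1=1
a_1=1:  p_1=1·9+1=10,  q_1=1·1+0=1
a_2=8:  p_2=8·10+9=89,  q_2=8·1+1=9
a_3=1:  p_3=1·89+10=99,  q_3=1·9+1=10
(x₁, y₁) = (99, 10);  99² − 98·10² = 1 ✓
n=2: (99,10)∘(99,10) = (99·99+98·10·10, 99·10+10·99) = (19601,1980)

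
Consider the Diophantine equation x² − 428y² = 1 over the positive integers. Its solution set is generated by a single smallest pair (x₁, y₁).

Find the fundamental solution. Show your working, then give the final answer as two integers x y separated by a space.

1850887 89466

√428 → a₀=20, period (1,2,4,1,5,10,5,1,4,2,1,40); ℓ=12 even so k=11
step 0: (20, 1)  from 20·(1,0) + (0,1)
step 1: (21, 1)  from 1·(20,1) + (1,0)
…
step 6: (19571, 946)  from 10·(1924,93) + (331,16)
step 7: (99779, 4823)  from 5·(19571,946) + (1924,93)
…
step 10: (1273708, 61567)  from 2·(577179,27899) + (119350,5769)
step 11: (1850887, 89466)  from 1·(1273708,61567) + (577179,27899)
→ (1850887, 89466).  Check: 1850887²=3425782686769, 428·89466²=3425782686768, difference 1.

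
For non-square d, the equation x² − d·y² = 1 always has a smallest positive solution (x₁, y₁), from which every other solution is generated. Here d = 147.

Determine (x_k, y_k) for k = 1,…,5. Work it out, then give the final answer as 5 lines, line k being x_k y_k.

[12; 8,24] for √147; ℓ=2 ⇒ convergent index 1
a_0=12:  p_0=12·1+0=12,  q_0=12·0+1=1
a_1=8:  p_1=8·12+1=97,  q_1=8·1+0=8
→ (97, 8).  Check: 97²=9409, 147·8²=9408, difference 1.
n=2: (97,8)∘(97,8) = (97·97+147·8·8, 97·8+8·97) = (18817,1552)
n=3: (18817,1552)∘(97,8) = (97·18817+147·8·1552, 97·1552+8·18817) = (3650401,301080)
n=4: (3650401,301080)∘(97,8) = (97·3650401+147·8·301080, 97·301080+8·3650401) = (708158977,58407968)
n=5: (708158977,58407968)∘(97,8) = (97·708158977+147·8·58407968, 97·58407968+8·708158977) = (137379191137,11330844712)

97 8
18817 1552
3650401 301080
708158977 58407968
137379191137 11330844712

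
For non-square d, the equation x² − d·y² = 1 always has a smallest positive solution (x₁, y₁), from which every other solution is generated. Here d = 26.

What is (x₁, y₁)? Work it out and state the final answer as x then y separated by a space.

√26 → a₀=5, period (10); ℓ=1 odd so k=1
a_0=5:  p_0=5·1+0=5,  q_0=5·0+1=1
a_1=10:  p_1=10·5+1=51,  q_1=10·1+0=10
fundamental: x₁=51, y₁=10  (since 2601 − 26·100 = 1)

51 10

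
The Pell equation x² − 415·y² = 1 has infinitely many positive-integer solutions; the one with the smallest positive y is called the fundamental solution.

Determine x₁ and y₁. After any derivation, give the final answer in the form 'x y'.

18412804 903849

d=415: √d = [20; 2,1,2,4,6,…,1,2,40] (ℓ=16, even), read p_15/q_15
step 0: (20, 1)  from 20·(1,0) + (0,1)
step 1: (41, 2)  from 2·(20,1) + (1,0)
step 2: (61, 3)  from 1·(41,2) + (20,1)
step 3: (163, 8)  from 2·(61,3) + (41,2)
step 4: (713, 35)  from 4·(163,8) + (61,3)
step 5: (4441, 218)  from 6·(713,35) + (163,8)
…
step 7: (9595, 471)  from 1·(5154,253) + (4441,218)
step 8: (33939, 1666)  from 3·(9595,471) + (5154,253)
step 9: (43534, 2137)  from 1·(33939,1666) + (9595,471)
step 10: (77473, 3803)  from 1·(43534,2137) + (33939,1666)
step 11: (508372, 24955)  from 6·(77473,3803) + (43534,2137)
…
step 13: (4730294, 232201)  from 2·(2110961,103623) + (508372,24955)
step 14: (6841255, 335824)  from 1·(4730294,232201) + (2110961,103623)
step 15: (18412804, 903849)  from 2·(6841255,335824) + (4730294,232201)
fundamental: x₁=18412804, y₁=903849  (since 339031351142416 − 415·816943014801 = 1)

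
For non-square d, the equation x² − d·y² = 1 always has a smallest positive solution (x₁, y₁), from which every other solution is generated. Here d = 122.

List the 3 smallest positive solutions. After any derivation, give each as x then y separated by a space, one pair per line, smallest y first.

243 22
118097 10692
57394899 5196290

d=122: √d = [11; 22] (ℓ=1, odd), read p_1/q_1
step 0: (11, 1)  from 11·(1,0) + (0,1)
step 1: (243, 22)  from 22·(11,1) + (1,0)
fundamental: x₁=243, y₁=22  (since 59049 − 122·484 = 1)
k=2:  x_2 = 243·243+122·22·22 = 118097,  y_2 = 243·22+22·243 = 10692
k=3:  x_3 = 243·118097+122·22·10692 = 57394899,  y_3 = 243·10692+22·118097 = 5196290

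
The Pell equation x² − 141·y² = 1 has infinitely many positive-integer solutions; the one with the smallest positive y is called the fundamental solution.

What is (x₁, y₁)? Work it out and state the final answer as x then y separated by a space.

95 8

√141 → a₀=11, period (1,6,1,22); ℓ=4 even so k=3
step 0: (11, 1)  from 11·(1,0) + (0,1)
step 1: (12, 1)  from 1·(11,1) + (1,0)
step 2: (83, 7)  from 6·(12,1) + (11,1)
step 3: (95, 8)  from 1·(83,7) + (12,1)
fundamental: x₁=95, y₁=8  (since 9025 − 141·64 = 1)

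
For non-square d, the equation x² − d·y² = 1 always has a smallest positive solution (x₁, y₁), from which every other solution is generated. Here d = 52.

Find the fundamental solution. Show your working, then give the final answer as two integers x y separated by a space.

649 90

d=52: √d = [7; 4,1,2,1,4,14] (ℓ=6, even), read p_5/q_5
k=0  a_k=7  p_k/q_k = 7/1
k=1  a_k=4  p_k/q_k = 29/4
k=2  a_k=1  p_k/q_k = 36/5
…
k=4  a_k=1  p_k/q_k = 137/19
k=5  a_k=4  p_k/q_k = 649/90
(x₁, y₁) = (649, 90);  649² − 52·90² = 1 ✓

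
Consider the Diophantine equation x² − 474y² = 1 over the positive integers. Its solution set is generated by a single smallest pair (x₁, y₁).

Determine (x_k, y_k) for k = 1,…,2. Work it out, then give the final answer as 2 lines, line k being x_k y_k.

√474 → a₀=21, period (1,3,2,1,1,…,3,1,42); ℓ=14 even so k=13
i=0: a=21 ⇒ p=21, q=1
i=1: a=1 ⇒ p=22, q=1
i=2: a=3 ⇒ p=87, q=4
…
i=5: a=1 ⇒ p=479, q=22
i=6: a=1 ⇒ p=762, q=35
i=7: a=6 ⇒ p=5051, q=232
…
i=9: a=1 ⇒ p=10864, q=499
i=10: a=1 ⇒ p=16677, q=766
i=11: a=2 ⇒ p=44218, q=2031
i=12: a=3 ⇒ p=149331, q=6859
i=13: a=1 ⇒ p=193549, q=8890
(x₁, y₁) = (193549, 8890);  193549² − 474·8890² = 1 ✓
k=2:  x_2 = 193549·193549+474·8890·8890 = 74922430801,  y_2 = 193549·8890+8890·193549 = 3441301220

193549 8890
74922430801 3441301220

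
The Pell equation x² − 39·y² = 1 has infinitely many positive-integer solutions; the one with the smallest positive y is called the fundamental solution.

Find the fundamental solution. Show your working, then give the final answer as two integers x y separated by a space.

[6; 4,12] for √39; ℓ=2 ⇒ convergent index 1
k=0  a_k=6  p_k/q_k = 6/1
k=1  a_k=4  p_k/q_k = 25/4
(x₁, y₁) = (25, 4);  25² − 39·4² = 1 ✓

25 4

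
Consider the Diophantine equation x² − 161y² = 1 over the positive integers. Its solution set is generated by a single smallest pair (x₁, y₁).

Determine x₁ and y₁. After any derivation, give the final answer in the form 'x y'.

[12; 1,2,4,1,2,1,4,2,1,24] for √161; ℓ=10 ⇒ convergent index 9
k=0  a_k=12  p_k/q_k = 12/1
k=1  a_k=1  p_k/q_k = 13/1
k=2  a_k=2  p_k/q_k = 38/3
…
k=6  a_k=1  p_k/q_k = 774/61
k=7  a_k=4  p_k/q_k = 3667/289
k=8  a_k=2  p_k/q_k = 8108/639
k=9  a_k=1  p_k/q_k = 11775/928
fundamental: x₁=11775, y₁=928  (since 138650625 − 161·861184 = 1)

11775 928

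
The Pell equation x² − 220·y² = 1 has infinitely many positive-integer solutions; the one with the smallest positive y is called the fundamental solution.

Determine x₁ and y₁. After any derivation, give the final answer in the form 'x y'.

89 6

√220 → a₀=14, period (1,4,1,28); ℓ=4 even so k=3
a_0=14:  p_0=14·1+0=14,  q_0=14·0+1=1
a_1=1:  p_1=1·14+1=15,  q_1=1·1+0=1
a_2=4:  p_2=4·15+14=74,  q_2=4·1+1=5
a_3=1:  p_3=1·74+15=89,  q_3=1·5+1=6
(x₁, y₁) = (89, 6);  89² − 220·6² = 1 ✓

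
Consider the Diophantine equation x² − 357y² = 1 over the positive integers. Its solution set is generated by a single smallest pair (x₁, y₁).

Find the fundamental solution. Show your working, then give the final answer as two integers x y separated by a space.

3401 180

√357 → a₀=18, period (1,8,2,8,1,36); ℓ=6 even so k=5
step 0: (18, 1)  from 18·(1,0) + (0,1)
…
step 4: (3042, 161)  from 8·(359,19) + (170,9)
step 5: (3401, 180)  from 1·(3042,161) + (359,19)
(x₁, y₁) = (3401, 180);  3401² − 357·180² = 1 ✓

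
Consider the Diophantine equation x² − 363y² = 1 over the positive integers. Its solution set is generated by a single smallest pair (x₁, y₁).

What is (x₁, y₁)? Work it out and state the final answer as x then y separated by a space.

362 19

√363 = [19; 19,38, …], period ℓ=2 (even) → k=1
i=0: a=19 ⇒ p=19, q=1
i=1: a=19 ⇒ p=362, q=19
→ (362, 19).  Check: 362²=131044, 363·19²=131043, difference 1.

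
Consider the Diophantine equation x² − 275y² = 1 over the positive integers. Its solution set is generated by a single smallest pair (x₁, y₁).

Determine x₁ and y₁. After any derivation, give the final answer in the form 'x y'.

√275 = [16; 1,1,2,1,1,32, …], period ℓ=6 (even) → k=5
step 0: (16, 1)  from 16·(1,0) + (0,1)
…
step 2: (33, 2)  from 1·(17,1) + (16,1)
step 3: (83, 5)  from 2·(33,2) + (17,1)
step 4: (116, 7)  from 1·(83,5) + (33,2)
step 5: (199, 12)  from 1·(116,7) + (83,5)
→ (199, 12).  Check: 199²=39601, 275·12²=39600, difference 1.

199 12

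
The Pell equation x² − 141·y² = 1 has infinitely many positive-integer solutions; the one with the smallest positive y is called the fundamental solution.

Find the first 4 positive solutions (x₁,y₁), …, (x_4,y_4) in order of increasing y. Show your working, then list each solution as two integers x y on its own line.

95 8
18049 1520
3429215 288792
651532801 54868960

[11; 1,6,1,22] for √141; ℓ=4 ⇒ convergent index 3
step 0: (11, 1)  from 11·(1,0) + (0,1)
…
step 2: (83, 7)  from 6·(12,1) + (11,1)
step 3: (95, 8)  from 1·(83,7) + (12,1)
→ (95, 8).  Check: 95²=9025, 141·8²=9024, difference 1.
(x_2, y_2) = (95·95 + 141·8·8, 95·8 + 8·95) = (18049, 1520)
(x_3, y_3) = (95·18049 + 141·8·1520, 95·1520 + 8·18049) = (3429215, 288792)
(x_4, y_4) = (95·3429215 + 141·8·288792, 95·288792 + 8·3429215) = (651532801, 54868960)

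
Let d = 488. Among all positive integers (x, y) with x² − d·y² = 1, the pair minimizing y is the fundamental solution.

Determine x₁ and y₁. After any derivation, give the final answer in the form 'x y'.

243 11

√488 → a₀=22, period (11,44); ℓ=2 even so k=1
k=0  a_k=22  p_k/q_k = 22/1
k=1  a_k=11  p_k/q_k = 243/11
(x₁, y₁) = (243, 11);  243² − 488·11² = 1 ✓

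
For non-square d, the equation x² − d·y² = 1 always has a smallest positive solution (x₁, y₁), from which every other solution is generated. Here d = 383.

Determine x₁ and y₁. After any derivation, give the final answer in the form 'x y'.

18768 959

d=383: √d = [19; 1,1,3,19,3,1,1,38] (ℓ=8, even), read p_7/q_7
k=0  a_k=19  p_k/q_k = 19/1
…
k=6  a_k=1  p_k/q_k = 10705/547
k=7  a_k=1  p_k/q_k = 18768/959
fundamental: x₁=18768, y₁=959  (since 352237824 − 383·919681 = 1)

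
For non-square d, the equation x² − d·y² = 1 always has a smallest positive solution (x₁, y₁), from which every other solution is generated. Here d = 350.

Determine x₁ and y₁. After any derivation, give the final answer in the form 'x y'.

449 24

√350 = [18; 1,2,2,2,1,36, …], period ℓ=6 (even) → k=5
step 0: (18, 1)  from 18·(1,0) + (0,1)
…
step 2: (56, 3)  from 2·(19,1) + (18,1)
step 3: (131, 7)  from 2·(56,3) + (19,1)
step 4: (318, 17)  from 2·(131,7) + (56,3)
step 5: (449, 24)  from 1·(318,17) + (131,7)
→ (449, 24).  Check: 449²=201601, 350·24²=201600, difference 1.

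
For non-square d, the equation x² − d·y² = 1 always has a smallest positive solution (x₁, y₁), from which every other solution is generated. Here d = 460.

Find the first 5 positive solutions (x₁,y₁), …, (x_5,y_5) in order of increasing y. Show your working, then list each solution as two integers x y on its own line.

d=460: √d = [21; 2,4,3,1,2,10,2,1,3,4,2,42] (ℓ=12, even), read p_11/q_11
k=0  a_k=21  p_k/q_k = 21/1
…
k=3  a_k=3  p_k/q_k = 622/29
k=4  a_k=1  p_k/q_k = 815/38
…
k=6  a_k=10  p_k/q_k = 23335/1088
…
k=10  a_k=4  p_k/q_k = 1135029/52921
k=11  a_k=2  p_k/q_k = 2535751/118230
fundamental: x₁=2535751, y₁=118230  (since 6430033134001 − 460·13978332900 = 1)
n=2: (2535751,118230)∘(2535751,118230) = (2535751·2535751+460·118230·118230, 2535751·118230+118230·2535751) = (12860066268001,599603681460)
n=3: (12860066268001,599603681460)∘(2535751,118230) = (2535751·12860066268001+460·118230·599603681460, 2535751·599603681460+118230·12860066268001) = (65219851798297071751,3040891269731634690)
n=4: (65219851798297071751,3040891269731634690)∘(2535751,118230) = (2535751·65219851798297071751+460·118230·3040891269731634690, 2535751·3040891269731634690+118230·65219851798297071751) = (330762608834754335913072001,15421886156225925189922920)
n=5: (330762608834754335913072001,15421886156225925189922920)∘(2535751,118230) = (2535751·330762608834754335913072001+460·118230·15421886156225925189922920, 2535751·15421886156225925189922920+118230·330762608834754335913072001) = (1677463232230609064240018182143751,78212126485069051161274736991150)

2535751 118230
12860066268001 599603681460
65219851798297071751 3040891269731634690
330762608834754335913072001 15421886156225925189922920
1677463232230609064240018182143751 78212126485069051161274736991150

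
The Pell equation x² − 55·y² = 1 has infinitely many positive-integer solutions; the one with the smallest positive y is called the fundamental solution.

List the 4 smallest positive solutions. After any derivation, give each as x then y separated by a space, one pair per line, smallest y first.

√55 = [7; 2,2,2,14, …], period ℓ=4 (even) → k=3
k=0  a_k=7  p_k/q_k = 7/1
…
k=2  a_k=2  p_k/q_k = 37/5
k=3  a_k=2  p_k/q_k = 89/12
(x₁, y₁) = (89, 12);  89² − 55·12² = 1 ✓
k=2:  x_2 = 89·89+55·12·12 = 15841,  y_2 = 89·12+12·89 = 2136
k=3:  x_3 = 89·15841+55·12·2136 = 2819609,  y_3 = 89·2136+12·15841 = 380196
k=4:  x_4 = 89·2819609+55·12·380196 = 501874561,  y_4 = 89·380196+12·2819609 = 67672752

89 12
15841 2136
2819609 380196
501874561 67672752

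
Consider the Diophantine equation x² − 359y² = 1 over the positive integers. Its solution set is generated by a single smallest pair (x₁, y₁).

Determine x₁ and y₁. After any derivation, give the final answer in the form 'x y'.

360 19

√359 → a₀=18, period (1,17,1,36); ℓ=4 even so k=3
k=0  a_k=18  p_k/q_k = 18/1
…
k=2  a_k=17  p_k/q_k = 341/18
k=3  a_k=1  p_k/q_k = 360/19
fundamental: x₁=360, y₁=19  (since 129600 − 359·361 = 1)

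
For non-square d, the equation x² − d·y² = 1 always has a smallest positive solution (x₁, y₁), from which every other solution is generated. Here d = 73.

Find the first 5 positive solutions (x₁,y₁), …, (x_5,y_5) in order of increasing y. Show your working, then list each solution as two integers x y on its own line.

2281249 267000
10408194000001 1218186966000
47487364308614281249 5557975596000801000
216661004683313632776000001 25358252540801244373932000
988515400545561595548925838281249 115696976500895037877980001335000

[8; 1,1,5,5,1,1,16] for √73; ℓ=7 ⇒ convergent index 13
step 0: (8, 1)  from 8·(1,0) + (0,1)
…
step 2: (17, 2)  from 1·(9,1) + (8,1)
step 3: (94, 11)  from 5·(17,2) + (9,1)
step 4: (487, 57)  from 5·(94,11) + (17,2)
step 5: (581, 68)  from 1·(487,57) + (94,11)
step 6: (1068, 125)  from 1·(581,68) + (487,57)
step 7: (17669, 2068)  from 16·(1068,125) + (581,68)
…
step 10: (200767, 23498)  from 5·(36406,4261) + (18737,2193)
step 11: (1040241, 121751)  from 5·(200767,23498) + (36406,4261)
step 12: (1241008, 145249)  from 1·(1040241,121751) + (200767,23498)
step 13: (2281249, 267000)  from 1·(1241008,145249) + (1040241,121751)
→ (2281249, 267000).  Check: 2281249²=5204097000001, 73·267000²=5204097000000, difference 1.
n=2: (2281249,267000)∘(2281249,267000) = (2281249·2281249+73·267000·267000, 2281249·267000+267000·2281249) = (10408194000001,1218186966000)
n=3: (10408194000001,1218186966000)∘(2281249,267000) = (2281249·10408194000001+73·267000·1218186966000, 2281249·1218186966000+267000·10408194000001) = (47487364308614281249,5557975596000801000)
n=4: (47487364308614281249,5557975596000801000)∘(2281249,267000) = (2281249·47487364308614281249+73·267000·5557975596000801000, 2281249·5557975596000801000+267000·47487364308614281249) = (216661004683313632776000001,25358252540801244373932000)
n=5: (216661004683313632776000001,25358252540801244373932000)∘(2281249,267000) = (2281249·216661004683313632776000001+73·267000·25358252540801244373932000, 2281249·25358252540801244373932000+267000·216661004683313632776000001) = (988515400545561595548925838281249,115696976500895037877980001335000)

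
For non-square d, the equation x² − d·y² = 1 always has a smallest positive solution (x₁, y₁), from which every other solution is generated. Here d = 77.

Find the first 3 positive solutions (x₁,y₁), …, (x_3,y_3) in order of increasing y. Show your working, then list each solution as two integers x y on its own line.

351 40
246401 28080
172973151 19712120

[8; 1,3,2,3,1,16] for √77; ℓ=6 ⇒ convergent index 5
i=0: a=8 ⇒ p=8, q=1
i=1: a=1 ⇒ p=9, q=1
…
i=4: a=3 ⇒ p=272, q=31
i=5: a=1 ⇒ p=351, q=40
fundamental: x₁=351, y₁=40  (since 123201 − 77·1600 = 1)
n=2: (351,40)∘(351,40) = (351·351+77·40·40, 351·40+40·351) = (246401,28080)
n=3: (246401,28080)∘(351,40) = (351·246401+77·40·28080, 351·28080+40·246401) = (172973151,19712120)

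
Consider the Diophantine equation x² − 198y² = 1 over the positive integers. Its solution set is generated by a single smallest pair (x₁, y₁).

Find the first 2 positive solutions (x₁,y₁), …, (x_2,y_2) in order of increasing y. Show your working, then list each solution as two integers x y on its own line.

[14; 14,28] for √198; ℓ=2 ⇒ convergent index 1
i=0: a=14 ⇒ p=14, q=1
i=1: a=14 ⇒ p=197, q=14
(x₁, y₁) = (197, 14);  197² − 198·14² = 1 ✓
(197+14√198)^2 = 77617 + 5516√198

197 14
77617 5516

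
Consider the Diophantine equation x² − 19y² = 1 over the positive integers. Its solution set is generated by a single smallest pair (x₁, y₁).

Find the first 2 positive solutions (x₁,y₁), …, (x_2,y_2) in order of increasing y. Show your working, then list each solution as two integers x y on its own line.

√19 → a₀=4, period (2,1,3,1,2,8); ℓ=6 even so k=5
k=0  a_k=4  p_k/q_k = 4/1
k=1  a_k=2  p_k/q_k = 9/2
…
k=4  a_k=1  p_k/q_k = 61/14
k=5  a_k=2  p_k/q_k = 170/39
→ (170, 39).  Check: 170²=28900, 19·39²=28899, difference 1.
(170+39√19)^2 = 57799 + 13260√19

170 39
57799 13260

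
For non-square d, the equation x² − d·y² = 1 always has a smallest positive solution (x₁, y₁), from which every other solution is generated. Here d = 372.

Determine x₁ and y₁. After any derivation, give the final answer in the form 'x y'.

12151 630

d=372: √d = [19; 3,2,12,2,3,38] (ℓ=6, even), read p_5/q_5
step 0: (19, 1)  from 19·(1,0) + (0,1)
step 1: (58, 3)  from 3·(19,1) + (1,0)
…
step 3: (1678, 87)  from 12·(135,7) + (58,3)
step 4: (3491, 181)  from 2·(1678,87) + (135,7)
step 5: (12151, 630)  from 3·(3491,181) + (1678,87)
(x₁, y₁) = (12151, 630);  12151² − 372·630² = 1 ✓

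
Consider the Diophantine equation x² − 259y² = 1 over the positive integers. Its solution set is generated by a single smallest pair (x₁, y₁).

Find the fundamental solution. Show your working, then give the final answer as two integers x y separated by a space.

√259 → a₀=16, period (10,1,2,3,4,3,2,1,10,32); ℓ=10 even so k=9
step 0: (16, 1)  from 16·(1,0) + (0,1)
…
step 2: (177, 11)  from 1·(161,10) + (16,1)
step 3: (515, 32)  from 2·(177,11) + (161,10)
…
step 5: (7403, 460)  from 4·(1722,107) + (515,32)
step 6: (23931, 1487)  from 3·(7403,460) + (1722,107)
…
step 8: (79196, 4921)  from 1·(55265,3434) + (23931,1487)
step 9: (847225, 52644)  from 10·(79196,4921) + (55265,3434)
(x₁, y₁) = (847225, 52644);  847225² − 259·52644² = 1 ✓

847225 52644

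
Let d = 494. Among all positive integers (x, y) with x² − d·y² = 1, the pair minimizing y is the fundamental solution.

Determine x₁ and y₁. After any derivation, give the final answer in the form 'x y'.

√494 = [22; 4,2,2,1,2,1,2,2,4,44, …], period ℓ=10 (even) → k=9
i=0: a=22 ⇒ p=22, q=1
…
i=3: a=2 ⇒ p=489, q=22
i=4: a=1 ⇒ p=689, q=31
i=5: a=2 ⇒ p=1867, q=84
…
i=7: a=2 ⇒ p=6979, q=314
i=8: a=2 ⇒ p=16514, q=743
i=9: a=4 ⇒ p=73035, q=3286
fundamental: x₁=73035, y₁=3286  (since 5334111225 − 494·10797796 = 1)

73035 3286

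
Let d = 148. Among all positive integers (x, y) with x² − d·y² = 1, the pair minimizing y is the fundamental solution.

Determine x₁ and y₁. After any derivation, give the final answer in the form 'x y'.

73 6

√148 → a₀=12, period (6,24); ℓ=2 even so k=1
i=0: a=12 ⇒ p=12, q=1
i=1: a=6 ⇒ p=73, q=6
fundamental: x₁=73, y₁=6  (since 5329 − 148·36 = 1)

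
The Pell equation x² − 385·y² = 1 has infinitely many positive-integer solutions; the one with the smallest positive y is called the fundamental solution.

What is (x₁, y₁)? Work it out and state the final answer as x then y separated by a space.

95831 4884

√385 = [19; 1,1,1,1,1,…,1,1,38, …], period ℓ=16 (even) → k=15
step 0: (19, 1)  from 19·(1,0) + (0,1)
…
step 2: (39, 2)  from 1·(20,1) + (19,1)
…
step 6: (569, 29)  from 3·(157,8) + (98,5)
…
step 10: (10262, 523)  from 3·(2747,140) + (2021,103)
step 11: (13009, 663)  from 1·(10262,523) + (2747,140)
…
step 14: (59551, 3035)  from 1·(36280,1849) + (23271,1186)
step 15: (95831, 4884)  from 1·(59551,3035) + (36280,1849)
fundamental: x₁=95831, y₁=4884  (since 9183580561 − 385·23853456 = 1)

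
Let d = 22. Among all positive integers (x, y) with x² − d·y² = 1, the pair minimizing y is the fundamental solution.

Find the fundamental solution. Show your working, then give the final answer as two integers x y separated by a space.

197 42

√22 → a₀=4, period (1,2,4,2,1,8); ℓ=6 even so k=5
step 0: (4, 1)  from 4·(1,0) + (0,1)
…
step 4: (136, 29)  from 2·(61,13) + (14,3)
step 5: (197, 42)  from 1·(136,29) + (61,13)
→ (197, 42).  Check: 197²=38809, 22·42²=38808, difference 1.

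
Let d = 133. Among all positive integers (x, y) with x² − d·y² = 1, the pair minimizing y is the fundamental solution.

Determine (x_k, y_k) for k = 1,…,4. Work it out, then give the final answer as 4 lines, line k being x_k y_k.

√133 = [11; 1,1,7,5,1,…,1,1,22, …], period ℓ=16 (even) → k=15
i=0: a=11 ⇒ p=11, q=1
i=1: a=1 ⇒ p=12, q=1
i=2: a=1 ⇒ p=23, q=2
i=3: a=7 ⇒ p=173, q=15
i=4: a=5 ⇒ p=888, q=77
…
i=7: a=1 ⇒ p=3010, q=261
…
i=12: a=5 ⇒ p=168583, q=14618
i=13: a=7 ⇒ p=1210008, q=104921
i=14: a=1 ⇒ p=1378591, q=119539
i=15: a=1 ⇒ p=2588599, q=224460
(x₁, y₁) = (2588599, 224460);  2588599² − 133·224460² = 1 ✓
(2588599+224460√133)^2 = 13401689565601 + 1162073863080√133
(2588599+224460√133)^3 = 69383200415647777399 + 6016286479789825380√133
(2588599+224460√133)^4 = 359210566425477440164982401 + 31147506330593762303822160√133

2588599 224460
13401689565601 1162073863080
69383200415647777399 6016286479789825380
359210566425477440164982401 31147506330593762303822160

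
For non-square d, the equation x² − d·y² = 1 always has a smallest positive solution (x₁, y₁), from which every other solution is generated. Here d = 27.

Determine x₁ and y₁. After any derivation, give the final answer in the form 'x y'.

√27 = [5; 5,10, …], period ℓ=2 (even) → k=1
step 0: (5, 1)  from 5·(1,0) + (0,1)
step 1: (26, 5)  from 5·(5,1) + (1,0)
fundamental: x₁=26, y₁=5  (since 676 − 27·25 = 1)

26 5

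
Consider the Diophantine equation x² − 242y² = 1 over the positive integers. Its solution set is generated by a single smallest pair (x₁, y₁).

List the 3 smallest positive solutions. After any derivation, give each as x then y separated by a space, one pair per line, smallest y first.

d=242: √d = [15; 1,1,3,1,14,1,3,1,1,30] (ℓ=10, even), read p_9/q_9
a_0=15:  p_0=15·1+0=15,  q_0=15·0+1=1
…
a_8=1:  p_8=1·8696+2209=10905,  q_8=1·559+142=701
a_9=1:  p_9=1·10905+8696=19601,  q_9=1·701+559=1260
fundamental: x₁=19601, y₁=1260  (since 384199201 − 242·1587600 = 1)
n=2: (19601,1260)∘(19601,1260) = (19601·19601+242·1260·1260, 19601·1260+1260·19601) = (768398401,49394520)
n=3: (768398401,49394520)∘(19601,1260) = (19601·768398401+242·1260·49394520, 19601·49394520+1260·768398401) = (30122754096401,1936363971780)

19601 1260
768398401 49394520
30122754096401 1936363971780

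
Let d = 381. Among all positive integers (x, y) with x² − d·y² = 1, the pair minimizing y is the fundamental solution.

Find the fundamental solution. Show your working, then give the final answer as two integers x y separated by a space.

√381 = [19; 1,1,12,1,1,38, …], period ℓ=6 (even) → k=5
step 0: (19, 1)  from 19·(1,0) + (0,1)
…
step 2: (39, 2)  from 1·(20,1) + (19,1)
step 3: (488, 25)  from 12·(39,2) + (20,1)
step 4: (527, 27)  from 1·(488,25) + (39,2)
step 5: (1015, 52)  from 1·(527,27) + (488,25)
→ (1015, 52).  Check: 1015²=1030225, 381·52²=1030224, difference 1.

1015 52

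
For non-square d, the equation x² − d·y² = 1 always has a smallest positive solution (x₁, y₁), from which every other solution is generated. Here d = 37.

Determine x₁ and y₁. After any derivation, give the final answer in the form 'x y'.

√37 → a₀=6, period (12); ℓ=1 odd so k=1
k=0  a_k=6  p_k/q_k = 6/1
k=1  a_k=12  p_k/q_k = 73/12
→ (73, 12).  Check: 73²=5329, 37·12²=5328, difference 1.

73 12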